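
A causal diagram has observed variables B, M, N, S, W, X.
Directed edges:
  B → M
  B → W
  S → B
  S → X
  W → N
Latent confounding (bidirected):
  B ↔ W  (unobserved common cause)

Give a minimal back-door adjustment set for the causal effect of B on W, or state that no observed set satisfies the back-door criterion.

B→W: no observed back-door set.

desc(B)\{B}={M,N,W}; candidates ⊆ {S,X}.
B↔W: latent back-door arc(s) into B.
size 0: {}; under {} B still reaches {N,S,W,X} ∋ W.
size 1: {S}, {X}; under {S} B still reaches {N,W} ∋ W.
size 2: {S,X}; under {S,X} B still reaches {N,W} ∋ W.
B↔W cannot be blocked by any observed set — no back-door set.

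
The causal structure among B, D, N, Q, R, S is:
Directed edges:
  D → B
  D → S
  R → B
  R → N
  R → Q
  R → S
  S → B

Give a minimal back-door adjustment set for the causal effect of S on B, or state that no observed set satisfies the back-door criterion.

S→B: minimal back-door set {D, R}.

desc(S)\{S}={B}; candidates ⊆ {D,N,Q,R}.
size 0: {}; under {} S still reaches {B,D,N,Q,R} ∋ B.
size 1: {D}, {N}, {Q} …(+1); under {D} S still reaches {B,N,Q,R} ∋ B.
{D,R}: S⊥B given {D,R} in G with S→· removed — back-door holds.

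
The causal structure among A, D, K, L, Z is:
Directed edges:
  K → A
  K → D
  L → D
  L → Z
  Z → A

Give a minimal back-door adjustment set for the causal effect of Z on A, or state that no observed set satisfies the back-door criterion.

Z→A: minimal back-door set ∅.

desc(Z)\{Z}={A}; candidates ⊆ {D,K,L}.
∅: Z⊥A given ∅ in G with Z→· removed — back-door holds.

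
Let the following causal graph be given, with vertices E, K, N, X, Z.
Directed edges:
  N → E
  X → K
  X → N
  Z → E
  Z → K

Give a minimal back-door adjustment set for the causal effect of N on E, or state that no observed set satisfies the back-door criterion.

N→E: minimal back-door set ∅.

desc(N)\{N}={E}; candidates ⊆ {K,X,Z}.
∅: N⊥E given ∅ in G with N→· removed — back-door holds.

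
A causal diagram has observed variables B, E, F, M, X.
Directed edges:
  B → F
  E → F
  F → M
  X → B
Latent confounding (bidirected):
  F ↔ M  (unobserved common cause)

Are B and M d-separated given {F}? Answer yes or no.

Bayes-Ball from B | {F} reaches {E,M,X}.
M ∈ reach(B|{F}) ⇒ B ⊥̸ M | {F}.

No — B and M are d-connected given {F}.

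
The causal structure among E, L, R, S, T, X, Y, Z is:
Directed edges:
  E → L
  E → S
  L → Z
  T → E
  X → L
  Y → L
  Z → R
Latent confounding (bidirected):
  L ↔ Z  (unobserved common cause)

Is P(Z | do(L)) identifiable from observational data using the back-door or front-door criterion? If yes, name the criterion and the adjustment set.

desc(L)\{L}={R,Z}; candidates ⊆ {E,S,T,X,Y}.
L↔Z: latent back-door arc(s) into L.
size 0: {}; under {} L still reaches {E,R,S,T,X,Y,Z} ∋ Z.
size 1: {E}, {S}, {T} …(+2); under {E} L still reaches {R,X,Y,Z} ∋ Z.
size 2: {E,S}, {E,T}, {E,X} …(+7); under {E,S} L still reaches {R,X,Y,Z} ∋ Z.
L↔Z cannot be blocked by any observed set — no back-door set.
No mediator lies on a directed L→…→Z path.
Neither criterion identifies P(Z|do(L)) in this graph.

P(Z|do(L)): not identifiable (no BD/FD set).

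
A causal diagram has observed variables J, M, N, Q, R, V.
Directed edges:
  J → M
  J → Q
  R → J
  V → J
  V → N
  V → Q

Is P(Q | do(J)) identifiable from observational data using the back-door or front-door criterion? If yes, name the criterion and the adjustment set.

desc(J)\{J}={M,Q}; candidates ⊆ {N,R,V}.
size 0: {}; under {} J still reaches {N,Q,R,V} ∋ Q.
{V}: J⊥Q given {V} in G with J→· removed — back-door holds.
P(Q|do(J)) = Σ_{V} P(Q|J,V)·P(V).

P(Q|do(J)): backdoor, adjust for {V}.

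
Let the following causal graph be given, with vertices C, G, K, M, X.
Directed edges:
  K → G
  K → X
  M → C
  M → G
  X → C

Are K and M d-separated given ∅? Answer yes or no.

Bayes-Ball from K | ∅ reaches {C,G,X}.
M ∉ reach(K|∅) ⇒ K ⊥ M | ∅.

Yes — K ⊥ M | ∅.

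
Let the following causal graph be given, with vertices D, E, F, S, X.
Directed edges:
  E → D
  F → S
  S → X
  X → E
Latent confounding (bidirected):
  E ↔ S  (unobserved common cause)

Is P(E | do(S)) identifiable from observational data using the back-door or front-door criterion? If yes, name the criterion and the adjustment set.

P(E|do(S)): frontdoor, adjust for {X}.

desc(S)\{S}={D,E,X}; candidates ⊆ {F}.
S↔E: latent back-door arc(s) into S.
size 0: {}; under {} S still reaches {D,E,F} ∋ E.
size 1: {F}; under {F} S still reaches {D,E} ∋ E.
S↔E cannot be blocked by any observed set — no back-door set.
{X}: (i) intercepts every directed S→E path; (ii) no back-door S→{X}; (iii) {S} blocks every back-door {X}→E. Front-door holds.
P(E|do(S)) = Σ_{X} P(X|S) Σ_{S'} P(E|X,S')P(S').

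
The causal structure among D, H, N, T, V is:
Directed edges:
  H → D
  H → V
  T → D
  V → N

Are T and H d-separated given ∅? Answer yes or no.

Bayes-Ball from T | ∅ reaches {D}.
H ∉ reach(T|∅) ⇒ T ⊥ H | ∅.

Yes — T ⊥ H | ∅.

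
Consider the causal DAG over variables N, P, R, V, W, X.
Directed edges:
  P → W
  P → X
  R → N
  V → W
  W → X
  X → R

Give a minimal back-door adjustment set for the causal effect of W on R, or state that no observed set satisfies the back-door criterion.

desc(W)\{W}={N,R,X}; candidates ⊆ {P,V}.
size 0: {}; under {} W still reaches {N,P,R,V,X} ∋ R.
{P}: W⊥R given {P} in G with W→· removed — back-door holds.

W→R: minimal back-door set {P}.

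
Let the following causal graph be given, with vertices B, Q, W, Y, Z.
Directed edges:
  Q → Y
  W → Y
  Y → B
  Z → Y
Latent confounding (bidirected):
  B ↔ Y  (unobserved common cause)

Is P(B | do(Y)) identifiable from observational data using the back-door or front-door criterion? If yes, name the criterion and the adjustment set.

desc(Y)\{Y}={B}; candidates ⊆ {Q,W,Z}.
Y↔B: latent back-door arc(s) into Y.
size 0: {}; under {} Y still reaches {B,Q,W,Z} ∋ B.
size 1: {Q}, {W}, {Z}; under {Q} Y still reaches {B,W,Z} ∋ B.
size 2: {Q,W}, {Q,Z}, {W,Z}; under {Q,W} Y still reaches {B,Z} ∋ B.
Y↔B cannot be blocked by any observed set — no back-door set.
No mediator lies on a directed Y→…→B path.
Neither criterion identifies P(B|do(Y)) in this graph.

P(B|do(Y)): not identifiable (no BD/FD set).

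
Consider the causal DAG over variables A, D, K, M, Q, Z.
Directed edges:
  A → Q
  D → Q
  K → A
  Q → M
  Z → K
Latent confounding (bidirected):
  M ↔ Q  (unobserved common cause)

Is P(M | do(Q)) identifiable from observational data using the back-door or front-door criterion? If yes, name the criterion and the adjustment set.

P(M|do(Q)): not identifiable (no BD/FD set).

desc(Q)\{Q}={M}; candidates ⊆ {A,D,K,Z}.
Q↔M: latent back-door arc(s) into Q.
size 0: {}; under {} Q still reaches {A,D,K,M,Z} ∋ M.
size 1: {A}, {D}, {K} …(+1); under {A} Q still reaches {D,M} ∋ M.
size 2: {A,D}, {A,K}, {A,Z} …(+3); under {A,D} Q still reaches {M} ∋ M.
Q↔M cannot be blocked by any observed set — no back-door set.
No mediator lies on a directed Q→…→M path.
Neither criterion identifies P(M|do(Q)) in this graph.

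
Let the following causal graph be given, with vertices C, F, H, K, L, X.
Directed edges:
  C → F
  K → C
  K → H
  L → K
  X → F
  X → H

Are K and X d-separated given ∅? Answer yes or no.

Bayes-Ball from K | ∅ reaches {C,F,H,L}.
X ∉ reach(K|∅) ⇒ K ⊥ X | ∅.

Yes — K ⊥ X | ∅.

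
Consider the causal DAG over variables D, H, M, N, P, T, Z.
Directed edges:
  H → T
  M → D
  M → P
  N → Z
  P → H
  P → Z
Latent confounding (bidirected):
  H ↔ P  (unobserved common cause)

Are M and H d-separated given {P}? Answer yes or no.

No — M and H are d-connected given {P}.

Bayes-Ball from M | {P} reaches {D,H,T}.
H ∈ reach(M|{P}) ⇒ M ⊥̸ H | {P}.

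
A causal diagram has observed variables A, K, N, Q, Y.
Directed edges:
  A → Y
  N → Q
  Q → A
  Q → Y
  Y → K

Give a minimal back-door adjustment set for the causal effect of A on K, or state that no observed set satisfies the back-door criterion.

desc(A)\{A}={K,Y}; candidates ⊆ {N,Q}.
size 0: {}; under {} A still reaches {K,N,Q,Y} ∋ K.
{Q}: A⊥K given {Q} in G with A→· removed — back-door holds.

A→K: minimal back-door set {Q}.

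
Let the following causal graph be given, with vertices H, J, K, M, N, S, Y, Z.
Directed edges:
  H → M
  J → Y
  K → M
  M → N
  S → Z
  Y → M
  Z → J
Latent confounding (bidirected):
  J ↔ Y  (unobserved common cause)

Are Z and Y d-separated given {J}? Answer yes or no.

No — Z and Y are d-connected given {J}.

Bayes-Ball from Z | {J} reaches {M,N,S,Y}.
Y ∈ reach(Z|{J}) ⇒ Z ⊥̸ Y | {J}.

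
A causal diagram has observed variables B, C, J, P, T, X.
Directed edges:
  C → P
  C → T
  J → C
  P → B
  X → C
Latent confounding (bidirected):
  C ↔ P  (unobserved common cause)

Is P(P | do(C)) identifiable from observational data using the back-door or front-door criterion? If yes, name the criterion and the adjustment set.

P(P|do(C)): not identifiable (no BD/FD set).

desc(C)\{C}={B,P,T}; candidates ⊆ {J,X}.
C↔P: latent back-door arc(s) into C.
size 0: {}; under {} C still reaches {B,J,P,X} ∋ P.
size 1: {J}, {X}; under {J} C still reaches {B,P,X} ∋ P.
size 2: {J,X}; under {J,X} C still reaches {B,P} ∋ P.
C↔P cannot be blocked by any observed set — no back-door set.
No mediator lies on a directed C→…→P path.
Neither criterion identifies P(P|do(C)) in this graph.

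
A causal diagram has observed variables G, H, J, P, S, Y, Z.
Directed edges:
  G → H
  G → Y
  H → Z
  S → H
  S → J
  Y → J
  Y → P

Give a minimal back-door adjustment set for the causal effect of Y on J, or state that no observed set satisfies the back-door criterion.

desc(Y)\{Y}={J,P}; candidates ⊆ {G,H,S,Z}.
∅: Y⊥J given ∅ in G with Y→· removed — back-door holds.

Y→J: minimal back-door set ∅.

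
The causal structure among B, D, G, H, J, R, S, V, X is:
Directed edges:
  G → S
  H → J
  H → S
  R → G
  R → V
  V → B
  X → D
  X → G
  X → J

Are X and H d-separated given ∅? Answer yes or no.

Yes — X ⊥ H | ∅.

Bayes-Ball from X | ∅ reaches {D,G,J,S}.
H ∉ reach(X|∅) ⇒ X ⊥ H | ∅.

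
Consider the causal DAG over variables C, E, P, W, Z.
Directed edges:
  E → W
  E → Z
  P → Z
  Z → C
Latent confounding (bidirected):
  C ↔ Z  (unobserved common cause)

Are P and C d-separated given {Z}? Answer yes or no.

Bayes-Ball from P | {Z} reaches {C,E,W}.
C ∈ reach(P|{Z}) ⇒ P ⊥̸ C | {Z}.

No — P and C are d-connected given {Z}.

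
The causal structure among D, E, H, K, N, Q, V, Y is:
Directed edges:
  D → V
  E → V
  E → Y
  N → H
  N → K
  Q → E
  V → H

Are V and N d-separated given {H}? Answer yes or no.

No — V and N are d-connected given {H}.

Bayes-Ball from V | {H} reaches {D,E,K,N,Q,Y}.
N ∈ reach(V|{H}) ⇒ V ⊥̸ N | {H}.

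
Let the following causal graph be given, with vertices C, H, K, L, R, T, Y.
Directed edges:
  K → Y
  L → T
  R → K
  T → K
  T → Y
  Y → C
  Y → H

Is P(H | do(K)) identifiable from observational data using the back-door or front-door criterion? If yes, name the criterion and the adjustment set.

desc(K)\{K}={C,H,Y}; candidates ⊆ {L,R,T}.
size 0: {}; under {} K still reaches {C,H,L,R,T,Y} ∋ H.
{T}: K⊥H given {T} in G with K→· removed — back-door holds.
P(H|do(K)) = Σ_{T} P(H|K,T)·P(T).

P(H|do(K)): backdoor, adjust for {T}.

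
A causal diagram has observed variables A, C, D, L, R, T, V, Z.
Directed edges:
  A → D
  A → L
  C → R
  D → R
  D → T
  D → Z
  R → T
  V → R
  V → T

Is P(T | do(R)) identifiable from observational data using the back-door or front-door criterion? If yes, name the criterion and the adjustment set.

desc(R)\{R}={T}; candidates ⊆ {A,C,D,L,V,Z}.
size 0: {}; under {} R still reaches {A,C,D,L,T,V,Z} ∋ T.
size 1: {A}, {C}, {D} …(+3); under {A} R still reaches {C,D,T,V,Z} ∋ T.
{D,V}: R⊥T given {D,V} in G with R→· removed — back-door holds.
P(T|do(R)) = Σ_{D,V} P(T|R,D,V)·P(D,V).

P(T|do(R)): backdoor, adjust for {D, V}.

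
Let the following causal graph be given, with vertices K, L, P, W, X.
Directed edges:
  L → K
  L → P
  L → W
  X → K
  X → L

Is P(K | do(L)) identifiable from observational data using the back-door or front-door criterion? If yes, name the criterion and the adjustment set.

desc(L)\{L}={K,P,W}; candidates ⊆ {X}.
size 0: {}; under {} L still reaches {K,X} ∋ K.
{X}: L⊥K given {X} in G with L→· removed — back-door holds.
P(K|do(L)) = Σ_{X} P(K|L,X)·P(X).

P(K|do(L)): backdoor, adjust for {X}.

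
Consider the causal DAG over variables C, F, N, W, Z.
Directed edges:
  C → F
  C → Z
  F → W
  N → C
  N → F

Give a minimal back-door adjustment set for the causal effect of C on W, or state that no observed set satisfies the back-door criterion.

desc(C)\{C}={F,W,Z}; candidates ⊆ {N}.
size 0: {}; under {} C still reaches {F,N,W} ∋ W.
{N}: C⊥W given {N} in G with C→· removed — back-door holds.

C→W: minimal back-door set {N}.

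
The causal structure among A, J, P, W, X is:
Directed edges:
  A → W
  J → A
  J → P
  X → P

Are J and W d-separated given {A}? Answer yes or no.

Yes — J ⊥ W | {A}.

Bayes-Ball from J | {A} reaches {P}.
W ∉ reach(J|{A}) ⇒ J ⊥ W | {A}.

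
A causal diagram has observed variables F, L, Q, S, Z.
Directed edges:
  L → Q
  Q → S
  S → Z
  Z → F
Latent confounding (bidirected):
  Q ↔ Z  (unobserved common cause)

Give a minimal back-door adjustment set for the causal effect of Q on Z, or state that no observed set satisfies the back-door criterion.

desc(Q)\{Q}={F,S,Z}; candidates ⊆ {L}.
Q↔Z: latent back-door arc(s) into Q.
size 0: {}; under {} Q still reaches {F,L,Z} ∋ Z.
size 1: {L}; under {L} Q still reaches {F,Z} ∋ Z.
Q↔Z cannot be blocked by any observed set — no back-door set.

Q→Z: no observed back-door set.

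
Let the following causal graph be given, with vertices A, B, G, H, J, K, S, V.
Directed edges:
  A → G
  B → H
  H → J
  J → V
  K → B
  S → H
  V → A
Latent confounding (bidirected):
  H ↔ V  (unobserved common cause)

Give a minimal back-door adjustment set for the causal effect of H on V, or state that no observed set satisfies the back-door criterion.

H→V: no observed back-door set.

desc(H)\{H}={A,G,J,V}; candidates ⊆ {B,K,S}.
H↔V: latent back-door arc(s) into H.
size 0: {}; under {} H still reaches {A,B,G,K,S,V} ∋ V.
size 1: {B}, {K}, {S}; under {B} H still reaches {A,G,S,V} ∋ V.
size 2: {B,K}, {B,S}, {K,S}; under {B,K} H still reaches {A,G,S,V} ∋ V.
H↔V cannot be blocked by any observed set — no back-door set.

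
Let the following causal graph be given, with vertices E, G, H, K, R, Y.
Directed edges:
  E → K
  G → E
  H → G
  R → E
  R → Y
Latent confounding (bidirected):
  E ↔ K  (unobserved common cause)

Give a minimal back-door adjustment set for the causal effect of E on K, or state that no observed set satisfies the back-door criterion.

desc(E)\{E}={K}; candidates ⊆ {G,H,R,Y}.
E↔K: latent back-door arc(s) into E.
size 0: {}; under {} E still reaches {G,H,K,R,Y} ∋ K.
size 1: {G}, {H}, {R} …(+1); under {G} E still reaches {K,R,Y} ∋ K.
size 2: {G,H}, {G,R}, {G,Y} …(+3); under {G,H} E still reaches {K,R,Y} ∋ K.
E↔K cannot be blocked by any observed set — no back-door set.

E→K: no observed back-door set.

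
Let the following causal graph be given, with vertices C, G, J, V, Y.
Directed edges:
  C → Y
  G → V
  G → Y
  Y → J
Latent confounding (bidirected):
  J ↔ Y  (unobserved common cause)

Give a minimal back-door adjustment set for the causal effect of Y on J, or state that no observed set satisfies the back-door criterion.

Y→J: no observed back-door set.

desc(Y)\{Y}={J}; candidates ⊆ {C,G,V}.
Y↔J: latent back-door arc(s) into Y.
size 0: {}; under {} Y still reaches {C,G,J,V} ∋ J.
size 1: {C}, {G}, {V}; under {C} Y still reaches {G,J,V} ∋ J.
size 2: {C,G}, {C,V}, {G,V}; under {C,G} Y still reaches {J} ∋ J.
Y↔J cannot be blocked by any observed set — no back-door set.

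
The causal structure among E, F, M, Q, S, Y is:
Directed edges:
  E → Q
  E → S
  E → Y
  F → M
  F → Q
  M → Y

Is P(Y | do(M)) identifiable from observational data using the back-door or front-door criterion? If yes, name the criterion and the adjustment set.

desc(M)\{M}={Y}; candidates ⊆ {E,F,Q,S}.
∅: M⊥Y given ∅ in G with M→· removed — back-door holds.
P(Y|do(M)) = P(Y|M) — no adjustment needed.

P(Y|do(M)): backdoor, adjust for ∅.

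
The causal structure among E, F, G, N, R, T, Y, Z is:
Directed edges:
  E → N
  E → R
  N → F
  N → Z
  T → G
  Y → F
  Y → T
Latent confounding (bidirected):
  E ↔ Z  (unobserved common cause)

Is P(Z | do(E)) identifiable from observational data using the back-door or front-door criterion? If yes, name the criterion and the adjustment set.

desc(E)\{E}={F,N,R,Z}; candidates ⊆ {G,T,Y}.
E↔Z: latent back-door arc(s) into E.
size 0: {}; under {} E still reaches {Z} ∋ Z.
size 1: {G}, {T}, {Y}; under {G} E still reaches {Z} ∋ Z.
size 2: {G,T}, {G,Y}, {T,Y}; under {G,T} E still reaches {Z} ∋ Z.
E↔Z cannot be blocked by any observed set — no back-door set.
{N}: (i) intercepts every directed E→Z path; (ii) no back-door E→{N}; (iii) {E} blocks every back-door {N}→Z. Front-door holds.
P(Z|do(E)) = Σ_{N} P(N|E) Σ_{E'} P(Z|N,E')P(E').

P(Z|do(E)): frontdoor, adjust for {N}.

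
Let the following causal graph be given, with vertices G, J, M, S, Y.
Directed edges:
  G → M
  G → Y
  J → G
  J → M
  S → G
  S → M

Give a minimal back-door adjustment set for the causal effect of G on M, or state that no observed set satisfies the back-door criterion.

desc(G)\{G}={M,Y}; candidates ⊆ {J,S}.
size 0: {}; under {} G still reaches {J,M,S} ∋ M.
size 1: {J}, {S}; under {J} G still reaches {M,S} ∋ M.
{J,S}: G⊥M given {J,S} in G with G→· removed — back-door holds.

G→M: minimal back-door set {J, S}.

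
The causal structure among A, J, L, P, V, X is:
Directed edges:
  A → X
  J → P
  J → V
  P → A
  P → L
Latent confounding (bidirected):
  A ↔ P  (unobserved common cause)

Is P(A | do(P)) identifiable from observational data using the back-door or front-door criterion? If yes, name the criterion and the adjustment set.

desc(P)\{P}={A,L,X}; candidates ⊆ {J,V}.
P↔A: latent back-door arc(s) into P.
size 0: {}; under {} P still reaches {A,J,V,X} ∋ A.
size 1: {J}, {V}; under {J} P still reaches {A,X} ∋ A.
size 2: {J,V}; under {J,V} P still reaches {A,X} ∋ A.
P↔A cannot be blocked by any observed set — no back-door set.
No mediator lies on a directed P→…→A path.
Neither criterion identifies P(A|do(P)) in this graph.

P(A|do(P)): not identifiable (no BD/FD set).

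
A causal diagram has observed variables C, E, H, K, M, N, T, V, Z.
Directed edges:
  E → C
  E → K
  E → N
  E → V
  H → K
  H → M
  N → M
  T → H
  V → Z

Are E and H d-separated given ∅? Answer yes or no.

Yes — E ⊥ H | ∅.

Bayes-Ball from E | ∅ reaches {C,K,M,N,V,Z}.
H ∉ reach(E|∅) ⇒ E ⊥ H | ∅.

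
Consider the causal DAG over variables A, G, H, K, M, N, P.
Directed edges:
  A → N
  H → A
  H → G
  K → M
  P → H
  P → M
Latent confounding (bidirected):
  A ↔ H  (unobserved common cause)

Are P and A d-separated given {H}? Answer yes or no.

Bayes-Ball from P | {H} reaches {A,M,N}.
A ∈ reach(P|{H}) ⇒ P ⊥̸ A | {H}.

No — P and A are d-connected given {H}.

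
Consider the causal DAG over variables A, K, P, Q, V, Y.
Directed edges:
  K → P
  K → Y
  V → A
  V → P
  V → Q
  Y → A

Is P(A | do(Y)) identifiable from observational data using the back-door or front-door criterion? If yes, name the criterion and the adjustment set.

P(A|do(Y)): backdoor, adjust for ∅.

desc(Y)\{Y}={A}; candidates ⊆ {K,P,Q,V}.
∅: Y⊥A given ∅ in G with Y→· removed — back-door holds.
P(A|do(Y)) = P(A|Y) — no adjustment needed.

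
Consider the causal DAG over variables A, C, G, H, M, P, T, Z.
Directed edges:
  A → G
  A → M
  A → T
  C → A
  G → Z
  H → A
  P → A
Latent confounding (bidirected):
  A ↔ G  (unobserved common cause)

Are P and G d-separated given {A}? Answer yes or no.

No — P and G are d-connected given {A}.

Bayes-Ball from P | {A} reaches {C,G,H,Z}.
G ∈ reach(P|{A}) ⇒ P ⊥̸ G | {A}.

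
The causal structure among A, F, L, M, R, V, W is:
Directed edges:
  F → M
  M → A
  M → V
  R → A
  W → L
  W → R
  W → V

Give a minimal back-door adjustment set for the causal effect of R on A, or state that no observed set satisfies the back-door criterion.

R→A: minimal back-door set ∅.

desc(R)\{R}={A}; candidates ⊆ {F,L,M,V,W}.
∅: R⊥A given ∅ in G with R→· removed — back-door holds.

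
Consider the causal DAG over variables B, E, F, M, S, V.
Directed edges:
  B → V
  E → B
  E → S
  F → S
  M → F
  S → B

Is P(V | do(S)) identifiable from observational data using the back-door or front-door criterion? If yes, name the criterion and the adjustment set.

desc(S)\{S}={B,V}; candidates ⊆ {E,F,M}.
size 0: {}; under {} S still reaches {B,E,F,M,V} ∋ V.
{E}: S⊥V given {E} in G with S→· removed — back-door holds.
P(V|do(S)) = Σ_{E} P(V|S,E)·P(E).

P(V|do(S)): backdoor, adjust for {E}.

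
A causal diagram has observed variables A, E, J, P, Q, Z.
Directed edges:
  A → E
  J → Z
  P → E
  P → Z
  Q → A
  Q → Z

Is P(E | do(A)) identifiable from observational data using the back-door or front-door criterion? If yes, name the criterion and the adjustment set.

P(E|do(A)): backdoor, adjust for ∅.

desc(A)\{A}={E}; candidates ⊆ {J,P,Q,Z}.
∅: A⊥E given ∅ in G with A→· removed — back-door holds.
P(E|do(A)) = P(E|A) — no adjustment needed.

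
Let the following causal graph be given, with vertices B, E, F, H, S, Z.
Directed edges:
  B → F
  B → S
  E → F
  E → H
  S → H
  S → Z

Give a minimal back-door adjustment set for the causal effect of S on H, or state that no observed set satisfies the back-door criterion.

desc(S)\{S}={H,Z}; candidates ⊆ {B,E,F}.
∅: S⊥H given ∅ in G with S→· removed — back-door holds.

S→H: minimal back-door set ∅.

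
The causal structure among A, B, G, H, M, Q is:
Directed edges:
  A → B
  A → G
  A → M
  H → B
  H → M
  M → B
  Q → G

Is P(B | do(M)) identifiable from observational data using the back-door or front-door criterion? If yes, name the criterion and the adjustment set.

P(B|do(M)): backdoor, adjust for {A, H}.

desc(M)\{M}={B}; candidates ⊆ {A,G,H,Q}.
size 0: {}; under {} M still reaches {A,B,G,H} ∋ B.
size 1: {A}, {G}, {H} …(+1); under {A} M still reaches {B,H} ∋ B.
{A,H}: M⊥B given {A,H} in G with M→· removed — back-door holds.
P(B|do(M)) = Σ_{A,H} P(B|M,A,H)·P(A,H).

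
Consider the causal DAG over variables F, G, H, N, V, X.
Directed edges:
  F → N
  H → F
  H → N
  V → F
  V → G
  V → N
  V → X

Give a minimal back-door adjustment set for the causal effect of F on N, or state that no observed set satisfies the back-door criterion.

F→N: minimal back-door set {H, V}.

desc(F)\{F}={N}; candidates ⊆ {G,H,V,X}.
size 0: {}; under {} F still reaches {G,H,N,V,X} ∋ N.
size 1: {G}, {H}, {V} …(+1); under {G} F still reaches {H,N,V,X} ∋ N.
{H,V}: F⊥N given {H,V} in G with F→· removed — back-door holds.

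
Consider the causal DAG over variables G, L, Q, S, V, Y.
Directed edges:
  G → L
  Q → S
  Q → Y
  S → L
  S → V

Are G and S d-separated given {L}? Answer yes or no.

No — G and S are d-connected given {L}.

Bayes-Ball from G | {L} reaches {Q,S,V,Y}.
S ∈ reach(G|{L}) ⇒ G ⊥̸ S | {L}.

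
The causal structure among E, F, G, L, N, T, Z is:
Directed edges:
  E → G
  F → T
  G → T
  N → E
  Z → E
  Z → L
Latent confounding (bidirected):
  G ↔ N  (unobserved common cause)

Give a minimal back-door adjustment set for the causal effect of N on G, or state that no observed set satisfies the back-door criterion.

desc(N)\{N}={E,G,T}; candidates ⊆ {F,L,Z}.
N↔G: latent back-door arc(s) into N.
size 0: {}; under {} N still reaches {G,T} ∋ G.
size 1: {F}, {L}, {Z}; under {F} N still reaches {G,T} ∋ G.
size 2: {F,L}, {F,Z}, {L,Z}; under {F,L} N still reaches {G,T} ∋ G.
N↔G cannot be blocked by any observed set — no back-door set.

N→G: no observed back-door set.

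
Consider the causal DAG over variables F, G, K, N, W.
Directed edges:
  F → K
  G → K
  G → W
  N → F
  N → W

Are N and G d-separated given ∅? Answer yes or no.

Bayes-Ball from N | ∅ reaches {F,K,W}.
G ∉ reach(N|∅) ⇒ N ⊥ G | ∅.

Yes — N ⊥ G | ∅.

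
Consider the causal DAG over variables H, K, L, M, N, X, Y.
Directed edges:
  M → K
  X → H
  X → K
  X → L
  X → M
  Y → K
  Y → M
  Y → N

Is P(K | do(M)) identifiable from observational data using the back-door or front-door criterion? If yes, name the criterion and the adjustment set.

P(K|do(M)): backdoor, adjust for {X, Y}.

desc(M)\{M}={K}; candidates ⊆ {H,L,N,X,Y}.
size 0: {}; under {} M still reaches {H,K,L,N,X,Y} ∋ K.
size 1: {H}, {L}, {N} …(+2); under {H} M still reaches {K,L,N,X,Y} ∋ K.
{X,Y}: M⊥K given {X,Y} in G with M→· removed — back-door holds.
P(K|do(M)) = Σ_{X,Y} P(K|M,X,Y)·P(X,Y).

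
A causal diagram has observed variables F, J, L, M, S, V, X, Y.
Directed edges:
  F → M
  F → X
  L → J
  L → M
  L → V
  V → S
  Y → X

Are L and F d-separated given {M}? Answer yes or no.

No — L and F are d-connected given {M}.

Bayes-Ball from L | {M} reaches {F,J,S,V,X}.
F ∈ reach(L|{M}) ⇒ L ⊥̸ F | {M}.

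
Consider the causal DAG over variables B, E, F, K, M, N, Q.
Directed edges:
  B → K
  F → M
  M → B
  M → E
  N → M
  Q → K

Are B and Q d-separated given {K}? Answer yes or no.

Bayes-Ball from B | {K} reaches {E,F,M,N,Q}.
Q ∈ reach(B|{K}) ⇒ B ⊥̸ Q | {K}.

No — B and Q are d-connected given {K}.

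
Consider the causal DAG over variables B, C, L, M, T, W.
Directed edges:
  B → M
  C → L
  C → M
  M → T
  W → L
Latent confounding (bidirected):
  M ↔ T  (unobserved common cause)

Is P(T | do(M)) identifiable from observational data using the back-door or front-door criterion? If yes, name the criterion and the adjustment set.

desc(M)\{M}={T}; candidates ⊆ {B,C,L,W}.
M↔T: latent back-door arc(s) into M.
size 0: {}; under {} M still reaches {B,C,L,T} ∋ T.
size 1: {B}, {C}, {L} …(+1); under {B} M still reaches {C,L,T} ∋ T.
size 2: {B,C}, {B,L}, {B,W} …(+3); under {B,C} M still reaches {T} ∋ T.
M↔T cannot be blocked by any observed set — no back-door set.
No mediator lies on a directed M→…→T path.
Neither criterion identifies P(T|do(M)) in this graph.

P(T|do(M)): not identifiable (no BD/FD set).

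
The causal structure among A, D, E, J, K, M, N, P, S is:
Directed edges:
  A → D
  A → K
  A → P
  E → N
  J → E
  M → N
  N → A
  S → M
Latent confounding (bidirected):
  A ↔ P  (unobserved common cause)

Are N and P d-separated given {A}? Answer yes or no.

No — N and P are d-connected given {A}.

Bayes-Ball from N | {A} reaches {E,J,M,P,S}.
P ∈ reach(N|{A}) ⇒ N ⊥̸ P | {A}.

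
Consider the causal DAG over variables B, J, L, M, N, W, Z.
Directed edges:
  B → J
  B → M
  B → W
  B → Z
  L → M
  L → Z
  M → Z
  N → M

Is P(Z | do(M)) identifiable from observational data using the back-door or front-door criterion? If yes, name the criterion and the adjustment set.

desc(M)\{M}={Z}; candidates ⊆ {B,J,L,N,W}.
size 0: {}; under {} M still reaches {B,J,L,N,W,Z} ∋ Z.
size 1: {B}, {J}, {L} …(+2); under {B} M still reaches {L,N,Z} ∋ Z.
{B,L}: M⊥Z given {B,L} in G with M→· removed — back-door holds.
P(Z|do(M)) = Σ_{B,L} P(Z|M,B,L)·P(B,L).

P(Z|do(M)): backdoor, adjust for {B, L}.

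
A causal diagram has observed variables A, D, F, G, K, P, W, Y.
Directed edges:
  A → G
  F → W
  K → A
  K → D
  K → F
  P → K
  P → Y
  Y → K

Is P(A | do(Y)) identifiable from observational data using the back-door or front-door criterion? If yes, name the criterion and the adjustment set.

desc(Y)\{Y}={A,D,F,G,K,W}; candidates ⊆ {P}.
size 0: {}; under {} Y still reaches {A,D,F,G,K,P,W} ∋ A.
{P}: Y⊥A given {P} in G with Y→· removed — back-door holds.
P(A|do(Y)) = Σ_{P} P(A|Y,P)·P(P).

P(A|do(Y)): backdoor, adjust for {P}.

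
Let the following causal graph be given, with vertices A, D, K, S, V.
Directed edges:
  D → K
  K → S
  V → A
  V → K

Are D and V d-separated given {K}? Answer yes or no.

No — D and V are d-connected given {K}.

Bayes-Ball from D | {K} reaches {A,V}.
V ∈ reach(D|{K}) ⇒ D ⊥̸ V | {K}.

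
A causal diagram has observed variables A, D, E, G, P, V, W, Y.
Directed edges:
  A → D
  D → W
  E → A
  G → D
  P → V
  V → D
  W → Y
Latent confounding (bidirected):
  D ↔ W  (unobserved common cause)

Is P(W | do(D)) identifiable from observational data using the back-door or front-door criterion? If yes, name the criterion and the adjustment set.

P(W|do(D)): not identifiable (no BD/FD set).

desc(D)\{D}={W,Y}; candidates ⊆ {A,E,G,P,V}.
D↔W: latent back-door arc(s) into D.
size 0: {}; under {} D still reaches {A,E,G,P,V,W,Y} ∋ W.
size 1: {A}, {E}, {G} …(+2); under {A} D still reaches {G,P,V,W,Y} ∋ W.
size 2: {A,E}, {A,G}, {A,P} …(+7); under {A,E} D still reaches {G,P,V,W,Y} ∋ W.
D↔W cannot be blocked by any observed set — no back-door set.
No mediator lies on a directed D→…→W path.
Neither criterion identifies P(W|do(D)) in this graph.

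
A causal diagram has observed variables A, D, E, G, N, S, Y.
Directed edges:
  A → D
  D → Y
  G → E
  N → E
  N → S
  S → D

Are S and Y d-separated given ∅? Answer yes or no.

No — S and Y are d-connected given ∅.

Bayes-Ball from S | ∅ reaches {D,E,N,Y}.
Y ∈ reach(S|∅) ⇒ S ⊥̸ Y | ∅.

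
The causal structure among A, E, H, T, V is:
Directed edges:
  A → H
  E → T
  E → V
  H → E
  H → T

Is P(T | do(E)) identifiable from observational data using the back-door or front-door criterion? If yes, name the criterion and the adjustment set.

P(T|do(E)): backdoor, adjust for {H}.

desc(E)\{E}={T,V}; candidates ⊆ {A,H}.
size 0: {}; under {} E still reaches {A,H,T} ∋ T.
{H}: E⊥T given {H} in G with E→· removed — back-door holds.
P(T|do(E)) = Σ_{H} P(T|E,H)·P(H).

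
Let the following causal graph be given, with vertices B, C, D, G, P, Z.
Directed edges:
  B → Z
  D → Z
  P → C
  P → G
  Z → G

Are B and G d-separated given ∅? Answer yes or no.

Bayes-Ball from B | ∅ reaches {G,Z}.
G ∈ reach(B|∅) ⇒ B ⊥̸ G | ∅.

No — B and G are d-connected given ∅.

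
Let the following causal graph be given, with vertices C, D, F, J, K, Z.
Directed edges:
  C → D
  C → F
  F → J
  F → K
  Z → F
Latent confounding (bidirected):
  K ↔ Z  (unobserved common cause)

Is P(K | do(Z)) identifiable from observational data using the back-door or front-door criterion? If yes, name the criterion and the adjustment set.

desc(Z)\{Z}={F,J,K}; candidates ⊆ {C,D}.
Z↔K: latent back-door arc(s) into Z.
size 0: {}; under {} Z still reaches {K} ∋ K.
size 1: {C}, {D}; under {C} Z still reaches {K} ∋ K.
size 2: {C,D}; under {C,D} Z still reaches {K} ∋ K.
Z↔K cannot be blocked by any observed set — no back-door set.
{F}: (i) intercepts every directed Z→K path; (ii) no back-door Z→{F}; (iii) {Z} blocks every back-door {F}→K. Front-door holds.
P(K|do(Z)) = Σ_{F} P(F|Z) Σ_{Z'} P(K|F,Z')P(Z').

P(K|do(Z)): frontdoor, adjust for {F}.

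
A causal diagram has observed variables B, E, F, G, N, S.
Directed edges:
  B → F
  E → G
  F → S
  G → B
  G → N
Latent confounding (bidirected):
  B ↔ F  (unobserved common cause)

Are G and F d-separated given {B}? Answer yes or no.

No — G and F are d-connected given {B}.

Bayes-Ball from G | {B} reaches {E,F,N,S}.
F ∈ reach(G|{B}) ⇒ G ⊥̸ F | {B}.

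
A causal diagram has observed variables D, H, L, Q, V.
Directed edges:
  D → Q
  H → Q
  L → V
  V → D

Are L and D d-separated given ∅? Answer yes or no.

No — L and D are d-connected given ∅.

Bayes-Ball from L | ∅ reaches {D,Q,V}.
D ∈ reach(L|∅) ⇒ L ⊥̸ D | ∅.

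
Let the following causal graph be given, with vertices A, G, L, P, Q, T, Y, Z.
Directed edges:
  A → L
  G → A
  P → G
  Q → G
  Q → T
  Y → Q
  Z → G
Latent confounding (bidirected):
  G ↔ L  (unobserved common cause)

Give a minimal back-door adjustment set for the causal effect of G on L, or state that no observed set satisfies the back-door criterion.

desc(G)\{G}={A,L}; candidates ⊆ {P,Q,T,Y,Z}.
G↔L: latent back-door arc(s) into G.
size 0: {}; under {} G still reaches {L,P,Q,T,Y,Z} ∋ L.
size 1: {P}, {Q}, {T} …(+2); under {P} G still reaches {L,Q,T,Y,Z} ∋ L.
size 2: {P,Q}, {P,T}, {P,Y} …(+7); under {P,Q} G still reaches {L,Z} ∋ L.
G↔L cannot be blocked by any observed set — no back-door set.

G→L: no observed back-door set.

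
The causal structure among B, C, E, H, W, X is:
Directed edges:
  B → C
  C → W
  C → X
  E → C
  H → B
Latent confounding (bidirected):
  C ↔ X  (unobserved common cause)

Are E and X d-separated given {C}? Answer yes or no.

No — E and X are d-connected given {C}.

Bayes-Ball from E | {C} reaches {B,H,X}.
X ∈ reach(E|{C}) ⇒ E ⊥̸ X | {C}.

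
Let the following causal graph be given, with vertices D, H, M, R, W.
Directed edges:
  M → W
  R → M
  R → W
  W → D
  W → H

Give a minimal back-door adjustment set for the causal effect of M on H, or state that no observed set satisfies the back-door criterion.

desc(M)\{M}={D,H,W}; candidates ⊆ {R}.
size 0: {}; under {} M still reaches {D,H,R,W} ∋ H.
{R}: M⊥H given {R} in G with M→· removed — back-door holds.

M→H: minimal back-door set {R}.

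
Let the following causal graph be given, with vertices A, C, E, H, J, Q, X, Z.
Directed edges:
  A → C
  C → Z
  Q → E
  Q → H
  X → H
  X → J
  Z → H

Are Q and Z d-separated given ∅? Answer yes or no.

Yes — Q ⊥ Z | ∅.

Bayes-Ball from Q | ∅ reaches {E,H}.
Z ∉ reach(Q|∅) ⇒ Q ⊥ Z | ∅.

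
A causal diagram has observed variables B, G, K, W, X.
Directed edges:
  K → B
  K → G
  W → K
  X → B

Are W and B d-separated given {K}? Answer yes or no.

Yes — W ⊥ B | {K}.

Bayes-Ball from W | {K} reaches ∅.
B ∉ reach(W|{K}) ⇒ W ⊥ B | {K}.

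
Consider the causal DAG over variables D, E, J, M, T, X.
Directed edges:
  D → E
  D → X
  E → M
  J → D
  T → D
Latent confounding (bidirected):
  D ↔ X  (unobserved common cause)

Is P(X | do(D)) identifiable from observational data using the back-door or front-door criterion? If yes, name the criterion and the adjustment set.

desc(D)\{D}={E,M,X}; candidates ⊆ {J,T}.
D↔X: latent back-door arc(s) into D.
size 0: {}; under {} D still reaches {J,T,X} ∋ X.
size 1: {J}, {T}; under {J} D still reaches {T,X} ∋ X.
size 2: {J,T}; under {J,T} D still reaches {X} ∋ X.
D↔X cannot be blocked by any observed set — no back-door set.
No mediator lies on a directed D→…→X path.
Neither criterion identifies P(X|do(D)) in this graph.

P(X|do(D)): not identifiable (no BD/FD set).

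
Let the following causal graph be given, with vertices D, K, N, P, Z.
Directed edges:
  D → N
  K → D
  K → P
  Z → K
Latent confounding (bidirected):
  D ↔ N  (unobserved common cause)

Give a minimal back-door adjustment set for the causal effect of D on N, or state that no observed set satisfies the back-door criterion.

desc(D)\{D}={N}; candidates ⊆ {K,P,Z}.
D↔N: latent back-door arc(s) into D.
size 0: {}; under {} D still reaches {K,N,P,Z} ∋ N.
size 1: {K}, {P}, {Z}; under {K} D still reaches {N} ∋ N.
size 2: {K,P}, {K,Z}, {P,Z}; under {K,P} D still reaches {N} ∋ N.
D↔N cannot be blocked by any observed set — no back-door set.

D→N: no observed back-door set.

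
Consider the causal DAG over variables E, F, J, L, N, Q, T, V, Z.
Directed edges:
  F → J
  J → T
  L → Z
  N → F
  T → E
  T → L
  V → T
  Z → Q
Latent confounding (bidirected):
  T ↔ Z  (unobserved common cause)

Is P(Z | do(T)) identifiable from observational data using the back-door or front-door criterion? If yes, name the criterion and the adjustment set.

P(Z|do(T)): frontdoor, adjust for {L}.

desc(T)\{T}={E,L,Q,Z}; candidates ⊆ {F,J,N,V}.
T↔Z: latent back-door arc(s) into T.
size 0: {}; under {} T still reaches {F,J,N,Q,V,Z} ∋ Z.
size 1: {F}, {J}, {N} …(+1); under {F} T still reaches {J,Q,V,Z} ∋ Z.
size 2: {F,J}, {F,N}, {F,V} …(+3); under {F,J} T still reaches {Q,V,Z} ∋ Z.
T↔Z cannot be blocked by any observed set — no back-door set.
{L}: (i) intercepts every directed T→Z path; (ii) no back-door T→{L}; (iii) {T} blocks every back-door {L}→Z. Front-door holds.
P(Z|do(T)) = Σ_{L} P(L|T) Σ_{T'} P(Z|L,T')P(T').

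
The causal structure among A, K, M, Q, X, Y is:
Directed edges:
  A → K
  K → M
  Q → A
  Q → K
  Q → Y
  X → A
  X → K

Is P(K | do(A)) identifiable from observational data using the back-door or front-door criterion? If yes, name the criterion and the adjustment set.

P(K|do(A)): backdoor, adjust for {Q, X}.

desc(A)\{A}={K,M}; candidates ⊆ {Q,X,Y}.
size 0: {}; under {} A still reaches {K,M,Q,X,Y} ∋ K.
size 1: {Q}, {X}, {Y}; under {Q} A still reaches {K,M,X} ∋ K.
{Q,X}: A⊥K given {Q,X} in G with A→· removed — back-door holds.
P(K|do(A)) = Σ_{Q,X} P(K|A,Q,X)·P(Q,X).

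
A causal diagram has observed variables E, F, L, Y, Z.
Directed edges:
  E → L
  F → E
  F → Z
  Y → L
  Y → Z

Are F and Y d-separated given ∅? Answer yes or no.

Bayes-Ball from F | ∅ reaches {E,L,Z}.
Y ∉ reach(F|∅) ⇒ F ⊥ Y | ∅.

Yes — F ⊥ Y | ∅.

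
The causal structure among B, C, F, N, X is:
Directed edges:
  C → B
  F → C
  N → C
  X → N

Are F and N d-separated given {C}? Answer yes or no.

No — F and N are d-connected given {C}.

Bayes-Ball from F | {C} reaches {N,X}.
N ∈ reach(F|{C}) ⇒ F ⊥̸ N | {C}.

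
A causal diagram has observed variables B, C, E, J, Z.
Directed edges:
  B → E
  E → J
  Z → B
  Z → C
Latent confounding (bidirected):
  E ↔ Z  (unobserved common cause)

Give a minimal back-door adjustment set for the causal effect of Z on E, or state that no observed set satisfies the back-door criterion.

Z→E: no observed back-door set.

desc(Z)\{Z}={B,C,E,J}; candidates ⊆ {—}.
Z↔E: latent back-door arc(s) into Z.
size 0: {}; under {} Z still reaches {E,J} ∋ E.
Z↔E cannot be blocked by any observed set — no back-door set.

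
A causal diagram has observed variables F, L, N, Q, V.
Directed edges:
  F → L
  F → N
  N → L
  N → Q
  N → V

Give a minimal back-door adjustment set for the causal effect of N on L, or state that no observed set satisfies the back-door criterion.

desc(N)\{N}={L,Q,V}; candidates ⊆ {F}.
size 0: {}; under {} N still reaches {F,L} ∋ L.
{F}: N⊥L given {F} in G with N→· removed — back-door holds.

N→L: minimal back-door set {F}.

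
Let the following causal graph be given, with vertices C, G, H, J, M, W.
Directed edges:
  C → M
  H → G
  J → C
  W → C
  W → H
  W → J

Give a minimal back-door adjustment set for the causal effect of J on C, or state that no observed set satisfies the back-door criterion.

desc(J)\{J}={C,M}; candidates ⊆ {G,H,W}.
size 0: {}; under {} J still reaches {C,G,H,M,W} ∋ C.
{W}: J⊥C given {W} in G with J→· removed — back-door holds.

J→C: minimal back-door set {W}.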